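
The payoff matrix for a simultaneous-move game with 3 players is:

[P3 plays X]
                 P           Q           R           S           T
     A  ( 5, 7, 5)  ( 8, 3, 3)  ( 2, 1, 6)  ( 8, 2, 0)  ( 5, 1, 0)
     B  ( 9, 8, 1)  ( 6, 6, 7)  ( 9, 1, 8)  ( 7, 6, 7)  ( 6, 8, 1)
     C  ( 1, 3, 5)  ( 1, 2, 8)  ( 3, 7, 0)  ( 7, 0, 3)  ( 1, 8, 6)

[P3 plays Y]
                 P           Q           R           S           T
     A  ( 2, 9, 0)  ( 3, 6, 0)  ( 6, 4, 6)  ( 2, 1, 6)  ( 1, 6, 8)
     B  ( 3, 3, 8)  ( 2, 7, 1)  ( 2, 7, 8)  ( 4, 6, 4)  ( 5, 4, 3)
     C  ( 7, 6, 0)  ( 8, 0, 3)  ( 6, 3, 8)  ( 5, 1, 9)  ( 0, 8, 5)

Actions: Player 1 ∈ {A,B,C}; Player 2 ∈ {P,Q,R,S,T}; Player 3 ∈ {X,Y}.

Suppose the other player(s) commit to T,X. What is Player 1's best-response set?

argmax u_1 = {B}

u_1(A vs T,X) = 5
u_1(B vs T,X) = 6
u_1(C vs T,X) = 1
max payoff 6 at {B}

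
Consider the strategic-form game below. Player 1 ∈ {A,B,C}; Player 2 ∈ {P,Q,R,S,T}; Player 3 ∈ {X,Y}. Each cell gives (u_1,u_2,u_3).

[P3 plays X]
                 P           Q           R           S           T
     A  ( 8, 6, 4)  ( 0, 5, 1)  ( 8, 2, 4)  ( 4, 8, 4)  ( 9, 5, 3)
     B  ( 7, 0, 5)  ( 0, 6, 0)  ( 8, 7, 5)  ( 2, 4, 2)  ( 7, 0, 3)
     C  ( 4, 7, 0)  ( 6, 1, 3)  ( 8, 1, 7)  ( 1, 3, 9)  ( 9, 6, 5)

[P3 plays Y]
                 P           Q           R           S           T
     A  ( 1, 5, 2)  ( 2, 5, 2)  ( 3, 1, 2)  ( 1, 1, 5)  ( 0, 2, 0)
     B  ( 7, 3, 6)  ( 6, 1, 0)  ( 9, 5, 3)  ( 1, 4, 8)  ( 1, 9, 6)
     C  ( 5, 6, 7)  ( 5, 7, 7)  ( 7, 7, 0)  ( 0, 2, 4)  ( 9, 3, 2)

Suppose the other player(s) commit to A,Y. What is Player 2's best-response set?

argmax u_2 = {P,Q}

u_2(P vs A,Y) = 5
u_2(Q vs A,Y) = 5
u_2(R vs A,Y) = 1
u_2(S vs A,Y) = 1
u_2(T vs A,Y) = 2
max payoff 5 at {P,Q}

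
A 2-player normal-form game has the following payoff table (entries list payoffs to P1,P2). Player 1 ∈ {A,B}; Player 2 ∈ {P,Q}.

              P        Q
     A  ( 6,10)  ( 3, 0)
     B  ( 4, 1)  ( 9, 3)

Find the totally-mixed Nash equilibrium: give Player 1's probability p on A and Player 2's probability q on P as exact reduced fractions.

P1 mixes 1/6 on A; P2 mixes 3/4 on P

P1 indiff ⇒ q·6+(1-q)·3 = q·4+(1-q)·9 ⇒ q(2) = (1-q)(6) ⇒ q = 3/4
P2 indiff ⇒ p·10+(1-p)·1 = p·0+(1-p)·3 ⇒ p(10) = (1-p)(2) ⇒ p = 1/6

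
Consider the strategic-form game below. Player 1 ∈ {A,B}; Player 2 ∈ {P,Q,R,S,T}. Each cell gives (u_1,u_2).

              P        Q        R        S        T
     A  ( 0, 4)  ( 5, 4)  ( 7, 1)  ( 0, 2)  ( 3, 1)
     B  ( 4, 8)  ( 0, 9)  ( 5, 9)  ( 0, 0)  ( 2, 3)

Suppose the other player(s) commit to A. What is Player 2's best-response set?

u_2(P vs A) = 4
u_2(Q vs A) = 4
u_2(R vs A) = 1
u_2(S vs A) = 2
u_2(T vs A) = 1
max payoff 4 at {P,Q}

BR_2 = {P,Q}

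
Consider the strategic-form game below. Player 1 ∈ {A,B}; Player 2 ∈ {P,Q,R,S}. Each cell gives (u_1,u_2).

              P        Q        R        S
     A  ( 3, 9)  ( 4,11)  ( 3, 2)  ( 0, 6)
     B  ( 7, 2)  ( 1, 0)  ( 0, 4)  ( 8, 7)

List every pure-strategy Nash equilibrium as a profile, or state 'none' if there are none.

(A,P): not NE [P1→B gives 7>3; P2→Q gives 11>9]
(A,Q): NE
(A,R): not NE [P2→Q gives 11>2]
(A,S): not NE [P1→B gives 8>0; P2→Q gives 11>6]
(B,P): not NE [P2→S gives 7>2]
(B,Q): not NE [P1→A gives 4>1; P2→S gives 7>0]
(B,R): not NE [P1→A gives 3>0; P2→S gives 7>4]
(B,S): NE

NE set: (A,Q), (B,S)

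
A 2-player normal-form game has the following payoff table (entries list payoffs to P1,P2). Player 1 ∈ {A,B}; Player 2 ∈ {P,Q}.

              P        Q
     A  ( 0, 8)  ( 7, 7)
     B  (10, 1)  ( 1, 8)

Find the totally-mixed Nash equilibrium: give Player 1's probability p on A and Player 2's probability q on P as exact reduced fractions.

P1 indiff ⇒ q·0+(1-q)·7 = q·10+(1-q)·1 ⇒ q(-10) = (1-q)(-6) ⇒ q = 3/8
P2 indiff ⇒ p·8+(1-p)·1 = p·7+(1-p)·8 ⇒ p(1) = (1-p)(7) ⇒ p = 7/8

p=7/8, q=3/8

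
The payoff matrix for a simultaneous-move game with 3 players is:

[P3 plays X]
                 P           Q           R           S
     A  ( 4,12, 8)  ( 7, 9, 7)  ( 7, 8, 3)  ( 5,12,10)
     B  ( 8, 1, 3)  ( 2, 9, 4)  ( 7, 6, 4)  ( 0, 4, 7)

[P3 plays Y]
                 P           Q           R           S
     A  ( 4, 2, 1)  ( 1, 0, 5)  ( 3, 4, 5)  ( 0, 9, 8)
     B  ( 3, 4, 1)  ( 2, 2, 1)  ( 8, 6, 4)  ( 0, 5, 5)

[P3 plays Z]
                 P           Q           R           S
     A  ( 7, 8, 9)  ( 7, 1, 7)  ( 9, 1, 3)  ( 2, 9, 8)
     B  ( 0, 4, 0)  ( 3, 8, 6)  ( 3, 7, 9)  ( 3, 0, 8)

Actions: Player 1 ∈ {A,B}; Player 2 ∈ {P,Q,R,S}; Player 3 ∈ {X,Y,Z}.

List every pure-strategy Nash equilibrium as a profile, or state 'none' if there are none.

(A,P,X): not NE [P1→B gives 8>4; P3→Z gives 9>8]
(A,P,Y): not NE [P2→S gives 9>2; P3→Z gives 9>1]
(A,P,Z): not NE [P2→S gives 9>8]
(A,Q,X): not NE [P2→S gives 12>9]
(A,Q,Y): not NE [P1→B gives 2>1; P2→S gives 9>0; P3→Z gives 7>5]
(A,Q,Z): not NE [P2→S gives 9>1]
(A,R,X): not NE [P2→S gives 12>8; P3→Y gives 5>3]
(A,R,Y): not NE [P1→B gives 8>3; P2→S gives 9>4]
(A,R,Z): not NE [P2→S gives 9>1; P3→Y gives 5>3]
(A,S,X): NE
(A,S,Y): not NE [P3→X gives 10>8]
(A,S,Z): not NE [P1→B gives 3>2; P3→X gives 10>8]
(B,P,X): not NE [P2→Q gives 9>1]
(B,P,Y): not NE [P1→A gives 4>3; P2→R gives 6>4; P3→X gives 3>1]
(B,P,Z): not NE [P1→A gives 7>0; P2→Q gives 8>4; P3→X gives 3>0]
(B,Q,X): not NE [P1→A gives 7>2; P3→Z gives 6>4]
(B,Q,Y): not NE [P2→R gives 6>2; P3→Z gives 6>1]
(B,Q,Z): not NE [P1→A gives 7>3]
(B,R,X): not NE [P2→Q gives 9>6; P3→Z gives 9>4]
(B,R,Y): not NE [P3→Z gives 9>4]
(B,R,Z): not NE [P1→A gives 9>3; P2→Q gives 8>7]
(B,S,X): not NE [P1→A gives 5>0; P2→Q gives 9>4; P3→Z gives 8>7]
(B,S,Y): not NE [P2→R gives 6>5; P3→Z gives 8>5]
(B,S,Z): not NE [P2→Q gives 8>0]

NE set: (A,S,X)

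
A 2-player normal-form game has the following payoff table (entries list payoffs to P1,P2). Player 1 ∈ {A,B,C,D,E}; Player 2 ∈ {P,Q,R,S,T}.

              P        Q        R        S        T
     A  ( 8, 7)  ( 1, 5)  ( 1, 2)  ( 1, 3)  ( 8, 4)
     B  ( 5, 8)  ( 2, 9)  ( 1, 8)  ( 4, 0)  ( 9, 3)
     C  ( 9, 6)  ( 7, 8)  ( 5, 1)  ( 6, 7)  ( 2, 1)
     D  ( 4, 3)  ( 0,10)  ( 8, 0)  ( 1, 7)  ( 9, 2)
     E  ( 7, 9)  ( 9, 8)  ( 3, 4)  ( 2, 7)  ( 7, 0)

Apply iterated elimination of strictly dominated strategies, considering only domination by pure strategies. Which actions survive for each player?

P2 drop R (Q beats it: A:5>2 B:9>8 C:8>1 D:10>0 E:8>4)
P2 drop S (Q beats it: A:5>3 B:9>0 C:8>7 D:10>7 E:8>7)
P2 drop T (P beats it: A:7>4 B:8>3 C:6>1 D:3>2 E:9>0)
P1 drop A (C beats it: P:9>8 Q:7>1)
P1 drop B (C beats it: P:9>5 Q:7>2)
P1 drop D (C beats it: P:9>4 Q:7>0)
P1→{C,E} P2→{P,Q}

IESDS → P1:{C,E} P2:{P,Q}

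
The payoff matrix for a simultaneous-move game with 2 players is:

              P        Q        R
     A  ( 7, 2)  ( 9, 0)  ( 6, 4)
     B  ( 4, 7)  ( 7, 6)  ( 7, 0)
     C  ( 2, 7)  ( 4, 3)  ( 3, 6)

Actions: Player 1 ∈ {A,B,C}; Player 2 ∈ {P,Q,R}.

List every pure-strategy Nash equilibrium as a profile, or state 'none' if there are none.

Equilibria: none

(A,P): not NE [P2→R gives 4>2]
(A,Q): not NE [P2→R gives 4>0]
(A,R): not NE [P1→B gives 7>6]
(B,P): not NE [P1→A gives 7>4]
(B,Q): not NE [P1→A gives 9>7; P2→P gives 7>6]
(B,R): not NE [P2→P gives 7>0]
(C,P): not NE [P1→A gives 7>2]
(C,Q): not NE [P1→A gives 9>4; P2→P gives 7>3]
(C,R): not NE [P1→B gives 7>3; P2→P gives 7>6]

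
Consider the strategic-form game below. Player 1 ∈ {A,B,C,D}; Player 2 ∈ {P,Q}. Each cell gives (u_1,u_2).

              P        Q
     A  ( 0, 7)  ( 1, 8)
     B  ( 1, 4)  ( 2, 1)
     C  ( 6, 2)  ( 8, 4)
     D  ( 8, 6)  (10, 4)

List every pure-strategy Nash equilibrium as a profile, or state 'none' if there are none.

(A,P): not NE [P1→D gives 8>0; P2→Q gives 8>7]
(A,Q): not NE [P1→D gives 10>1]
(B,P): not NE [P1→D gives 8>1]
(B,Q): not NE [P1→D gives 10>2; P2→P gives 4>1]
(C,P): not NE [P1→D gives 8>6; P2→Q gives 4>2]
(C,Q): not NE [P1→D gives 10>8]
(D,P): NE
(D,Q): not NE [P2→P gives 6>4]

NE set: (D,P)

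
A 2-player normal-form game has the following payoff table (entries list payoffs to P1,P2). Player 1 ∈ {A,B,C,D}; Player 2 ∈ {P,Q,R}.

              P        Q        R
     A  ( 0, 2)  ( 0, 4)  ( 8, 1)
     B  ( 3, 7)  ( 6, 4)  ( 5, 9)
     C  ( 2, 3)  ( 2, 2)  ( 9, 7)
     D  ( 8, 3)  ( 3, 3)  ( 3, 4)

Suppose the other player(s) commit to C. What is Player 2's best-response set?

u_2(P vs C) = 3
u_2(Q vs C) = 2
u_2(R vs C) = 7
max payoff 7 at {R}

BR_2 = {R}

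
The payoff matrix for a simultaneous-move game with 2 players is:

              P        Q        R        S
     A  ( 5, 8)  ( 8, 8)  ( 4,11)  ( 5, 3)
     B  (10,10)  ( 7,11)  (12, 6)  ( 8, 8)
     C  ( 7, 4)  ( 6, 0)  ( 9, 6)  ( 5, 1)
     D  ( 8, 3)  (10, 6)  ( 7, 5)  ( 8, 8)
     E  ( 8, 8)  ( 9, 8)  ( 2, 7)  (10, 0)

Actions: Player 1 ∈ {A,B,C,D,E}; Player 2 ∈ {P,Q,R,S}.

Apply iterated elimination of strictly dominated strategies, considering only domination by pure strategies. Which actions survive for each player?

P1 drop A (D beats it: P:8>5 Q:10>8 R:7>4 S:8>5)
P1 drop C (B beats it: P:10>7 Q:7>6 R:12>9 S:8>5)
P2 drop R (Q beats it: B:11>6 D:6>5 E:8>7)
P1→{B,D,E} P2→{P,Q,S}

Remaining: P1:{B,D,E} P2:{P,Q,S}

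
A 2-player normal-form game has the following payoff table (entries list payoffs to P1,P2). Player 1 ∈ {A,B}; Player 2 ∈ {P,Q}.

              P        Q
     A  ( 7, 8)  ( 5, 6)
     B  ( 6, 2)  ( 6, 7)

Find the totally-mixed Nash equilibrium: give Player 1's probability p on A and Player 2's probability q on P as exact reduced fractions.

(p,q) = (5/7, 1/2)

P1 indiff ⇒ q·7+(1-q)·5 = q·6+(1-q)·6 ⇒ q(1) = (1-q)(1) ⇒ q = 1/2
P2 indiff ⇒ p·8+(1-p)·2 = p·6+(1-p)·7 ⇒ p(2) = (1-p)(5) ⇒ p = 5/7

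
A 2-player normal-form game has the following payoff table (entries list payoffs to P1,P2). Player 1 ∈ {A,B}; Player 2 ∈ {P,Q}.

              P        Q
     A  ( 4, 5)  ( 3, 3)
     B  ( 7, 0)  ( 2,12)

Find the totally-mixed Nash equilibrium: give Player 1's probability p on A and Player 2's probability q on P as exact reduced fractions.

(p,q) = (6/7, 1/4)

P1 indiff ⇒ q·4+(1-q)·3 = q·7+(1-q)·2 ⇒ q(-3) = (1-q)(-1) ⇒ q = 1/4
P2 indiff ⇒ p·5+(1-p)·0 = p·3+(1-p)·12 ⇒ p(2) = (1-p)(12) ⇒ p = 6/7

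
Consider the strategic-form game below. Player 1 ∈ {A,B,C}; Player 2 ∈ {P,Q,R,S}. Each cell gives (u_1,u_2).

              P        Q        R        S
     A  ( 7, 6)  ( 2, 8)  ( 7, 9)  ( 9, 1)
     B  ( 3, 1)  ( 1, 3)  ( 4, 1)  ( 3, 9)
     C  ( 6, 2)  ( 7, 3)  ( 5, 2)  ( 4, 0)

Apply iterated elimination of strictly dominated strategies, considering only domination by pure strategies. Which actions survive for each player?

P1 drop B (A beats it: P:7>3 Q:2>1 R:7>4 S:9>3)
P2 drop P (Q beats it: A:8>6 C:3>2)
P2 drop S (Q beats it: A:8>1 C:3>0)
P1→{A,C} P2→{Q,R}

IESDS → P1:{A,C} P2:{Q,R}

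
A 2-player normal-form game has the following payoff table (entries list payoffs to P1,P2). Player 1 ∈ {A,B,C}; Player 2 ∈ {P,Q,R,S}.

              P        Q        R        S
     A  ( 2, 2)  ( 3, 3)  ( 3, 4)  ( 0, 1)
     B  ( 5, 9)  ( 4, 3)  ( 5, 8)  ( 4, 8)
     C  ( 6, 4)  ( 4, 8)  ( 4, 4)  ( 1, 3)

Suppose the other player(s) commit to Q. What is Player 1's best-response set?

P1 best: {B,C}

u_1(A vs Q) = 3
u_1(B vs Q) = 4
u_1(C vs Q) = 4
max payoff 4 at {B,C}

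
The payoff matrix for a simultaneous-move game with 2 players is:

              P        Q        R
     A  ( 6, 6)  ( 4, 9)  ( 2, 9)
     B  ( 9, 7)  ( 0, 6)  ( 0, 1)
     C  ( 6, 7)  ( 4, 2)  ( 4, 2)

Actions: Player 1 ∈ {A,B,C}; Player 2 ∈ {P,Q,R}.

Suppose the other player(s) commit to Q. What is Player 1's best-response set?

BR_1 = {A,C}

u_1(A vs Q) = 4
u_1(B vs Q) = 0
u_1(C vs Q) = 4
max payoff 4 at {A,C}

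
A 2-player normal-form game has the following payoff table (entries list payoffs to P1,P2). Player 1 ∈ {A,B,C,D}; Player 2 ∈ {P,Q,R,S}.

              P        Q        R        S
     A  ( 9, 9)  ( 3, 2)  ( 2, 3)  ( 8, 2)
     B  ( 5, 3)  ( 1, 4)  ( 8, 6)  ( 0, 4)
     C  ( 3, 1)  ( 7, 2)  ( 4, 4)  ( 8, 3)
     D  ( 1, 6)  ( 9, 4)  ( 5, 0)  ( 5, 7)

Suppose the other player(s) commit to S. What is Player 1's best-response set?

u_1(A vs S) = 8
u_1(B vs S) = 0
u_1(C vs S) = 8
u_1(D vs S) = 5
max payoff 8 at {A,C}

BR_1 = {A,C}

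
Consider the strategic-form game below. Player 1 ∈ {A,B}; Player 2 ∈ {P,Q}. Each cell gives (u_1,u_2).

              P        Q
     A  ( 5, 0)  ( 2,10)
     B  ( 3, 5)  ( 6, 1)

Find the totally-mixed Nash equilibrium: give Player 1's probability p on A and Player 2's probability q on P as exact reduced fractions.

P1 mixes 2/7 on A; P2 mixes 2/3 on P

P1 indiff ⇒ q·5+(1-q)·2 = q·3+(1-q)·6 ⇒ q(2) = (1-q)(4) ⇒ q = 2/3
P2 indiff ⇒ p·0+(1-p)·5 = p·10+(1-p)·1 ⇒ p(-10) = (1-p)(-4) ⇒ p = 2/7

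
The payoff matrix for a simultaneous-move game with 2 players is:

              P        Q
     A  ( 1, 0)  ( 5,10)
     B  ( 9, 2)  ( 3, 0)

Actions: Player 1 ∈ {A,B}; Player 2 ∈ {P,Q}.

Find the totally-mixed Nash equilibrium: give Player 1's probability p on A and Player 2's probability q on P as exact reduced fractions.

P1 indiff ⇒ q·1+(1-q)·5 = q·9+(1-q)·3 ⇒ q(-8) = (1-q)(-2) ⇒ q = 1/5
P2 indiff ⇒ p·0+(1-p)·2 = p·10+(1-p)·0 ⇒ p(-10) = (1-p)(-2) ⇒ p = 1/6

p=1/6, q=1/5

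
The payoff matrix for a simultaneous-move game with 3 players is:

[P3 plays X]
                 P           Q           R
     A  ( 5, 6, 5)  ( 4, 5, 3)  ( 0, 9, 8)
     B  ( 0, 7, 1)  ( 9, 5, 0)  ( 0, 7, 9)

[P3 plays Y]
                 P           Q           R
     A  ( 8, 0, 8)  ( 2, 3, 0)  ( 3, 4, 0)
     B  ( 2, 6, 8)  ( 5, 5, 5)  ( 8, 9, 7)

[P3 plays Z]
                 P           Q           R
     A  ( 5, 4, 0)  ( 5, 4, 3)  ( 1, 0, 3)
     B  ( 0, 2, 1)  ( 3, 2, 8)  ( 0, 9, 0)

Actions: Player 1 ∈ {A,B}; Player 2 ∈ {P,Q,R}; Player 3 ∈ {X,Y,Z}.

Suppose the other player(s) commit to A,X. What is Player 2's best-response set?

P2 best: {R}

u_2(P vs A,X) = 6
u_2(Q vs A,X) = 5
u_2(R vs A,X) = 9
max payoff 9 at {R}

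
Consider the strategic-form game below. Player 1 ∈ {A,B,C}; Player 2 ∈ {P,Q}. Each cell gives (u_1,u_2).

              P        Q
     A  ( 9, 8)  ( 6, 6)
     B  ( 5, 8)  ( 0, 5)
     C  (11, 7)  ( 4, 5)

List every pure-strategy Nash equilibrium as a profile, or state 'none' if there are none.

Nash profiles: (C,P)

(A,P): not NE [P1→C gives 11>9]
(A,Q): not NE [P2→P gives 8>6]
(B,P): not NE [P1→C gives 11>5]
(B,Q): not NE [P1→A gives 6>0; P2→P gives 8>5]
(C,P): NE
(C,Q): not NE [P1→A gives 6>4; P2→P gives 7>5]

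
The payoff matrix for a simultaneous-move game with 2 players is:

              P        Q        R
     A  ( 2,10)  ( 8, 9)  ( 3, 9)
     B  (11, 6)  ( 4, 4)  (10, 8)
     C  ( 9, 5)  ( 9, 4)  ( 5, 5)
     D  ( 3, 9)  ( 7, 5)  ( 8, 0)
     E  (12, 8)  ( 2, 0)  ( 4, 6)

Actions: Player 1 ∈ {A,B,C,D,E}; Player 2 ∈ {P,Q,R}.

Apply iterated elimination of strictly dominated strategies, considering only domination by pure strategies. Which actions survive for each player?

Survivors P1:{B,E} P2:{P,R}

P1 drop A (C beats it: P:9>2 Q:9>8 R:5>3)
P2 drop Q (P beats it: B:6>4 C:5>4 D:9>5 E:8>0)
P1 drop C (B beats it: P:11>9 R:10>5)
P1 drop D (B beats it: P:11>3 R:10>8)
P1→{B,E} P2→{P,R}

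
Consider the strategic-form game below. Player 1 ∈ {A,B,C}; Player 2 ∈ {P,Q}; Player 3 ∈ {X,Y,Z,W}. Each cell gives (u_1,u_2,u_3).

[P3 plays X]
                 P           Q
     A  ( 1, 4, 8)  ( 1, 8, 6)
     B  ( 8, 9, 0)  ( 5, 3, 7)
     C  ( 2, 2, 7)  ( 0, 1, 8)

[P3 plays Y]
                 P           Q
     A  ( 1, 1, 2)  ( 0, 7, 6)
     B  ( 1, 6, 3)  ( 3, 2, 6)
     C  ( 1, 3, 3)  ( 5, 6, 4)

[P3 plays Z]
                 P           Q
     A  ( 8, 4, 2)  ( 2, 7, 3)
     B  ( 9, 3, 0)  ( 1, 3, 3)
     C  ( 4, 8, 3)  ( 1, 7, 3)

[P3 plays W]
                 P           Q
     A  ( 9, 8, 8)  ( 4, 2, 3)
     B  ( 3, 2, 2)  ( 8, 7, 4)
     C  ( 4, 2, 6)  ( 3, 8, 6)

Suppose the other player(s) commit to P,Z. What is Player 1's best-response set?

argmax u_1 = {B}

u_1(A vs P,Z) = 8
u_1(B vs P,Z) = 9
u_1(C vs P,Z) = 4
max payoff 9 at {B}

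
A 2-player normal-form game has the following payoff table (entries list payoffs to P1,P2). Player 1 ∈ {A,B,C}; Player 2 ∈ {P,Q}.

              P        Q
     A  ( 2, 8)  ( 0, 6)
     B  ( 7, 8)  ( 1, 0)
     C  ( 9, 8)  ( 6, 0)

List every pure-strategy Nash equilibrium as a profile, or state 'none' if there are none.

(A,P): not NE [P1→C gives 9>2]
(A,Q): not NE [P1→C gives 6>0; P2→P gives 8>6]
(B,P): not NE [P1→C gives 9>7]
(B,Q): not NE [P1→C gives 6>1; P2→P gives 8>0]
(C,P): NE
(C,Q): not NE [P2→P gives 8>0]

Nash profiles: (C,P)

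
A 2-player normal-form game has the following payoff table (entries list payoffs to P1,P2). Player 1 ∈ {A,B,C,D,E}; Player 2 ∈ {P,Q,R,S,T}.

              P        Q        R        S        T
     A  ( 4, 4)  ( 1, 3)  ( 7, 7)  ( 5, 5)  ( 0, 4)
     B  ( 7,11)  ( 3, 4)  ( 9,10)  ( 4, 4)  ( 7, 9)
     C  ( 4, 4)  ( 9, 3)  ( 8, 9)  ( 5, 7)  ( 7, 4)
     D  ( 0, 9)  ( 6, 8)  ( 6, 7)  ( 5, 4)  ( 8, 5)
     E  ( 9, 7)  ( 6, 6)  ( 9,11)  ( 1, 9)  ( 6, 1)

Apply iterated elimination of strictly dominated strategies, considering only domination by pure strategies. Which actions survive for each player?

P2 drop Q (P beats it: A:4>3 B:11>4 C:4>3 D:9>8 E:7>6)
P2 drop S (R beats it: A:7>5 B:10>4 C:9>7 D:7>4 E:11>9)
P1 drop A (B beats it: P:7>4 R:9>7 T:7>0)
P2 drop T (R beats it: B:10>9 C:9>4 D:7>5 E:11>1)
P1 drop C (B beats it: P:7>4 R:9>8)
P1 drop D (B beats it: P:7>0 R:9>6)
P1→{B,E} P2→{P,R}

IESDS → P1:{B,E} P2:{P,R}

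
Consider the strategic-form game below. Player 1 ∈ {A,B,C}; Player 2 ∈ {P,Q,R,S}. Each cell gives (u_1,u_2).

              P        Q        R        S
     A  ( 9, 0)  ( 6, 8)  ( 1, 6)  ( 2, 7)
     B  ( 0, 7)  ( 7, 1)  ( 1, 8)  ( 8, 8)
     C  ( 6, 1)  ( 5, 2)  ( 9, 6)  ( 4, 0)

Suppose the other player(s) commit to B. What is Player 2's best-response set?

BR_2 = {R,S}

u_2(P vs B) = 7
u_2(Q vs B) = 1
u_2(R vs B) = 8
u_2(S vs B) = 8
max payoff 8 at {R,S}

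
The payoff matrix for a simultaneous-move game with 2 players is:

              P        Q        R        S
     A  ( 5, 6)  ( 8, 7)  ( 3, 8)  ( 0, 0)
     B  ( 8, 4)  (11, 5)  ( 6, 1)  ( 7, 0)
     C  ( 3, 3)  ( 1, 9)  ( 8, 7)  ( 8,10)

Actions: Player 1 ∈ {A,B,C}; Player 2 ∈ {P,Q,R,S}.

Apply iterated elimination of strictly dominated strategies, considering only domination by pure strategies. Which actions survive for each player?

Survivors P1:{B,C} P2:{Q,S}

P1 drop A (B beats it: P:8>5 Q:11>8 R:6>3 S:7>0)
P2 drop P (Q beats it: B:5>4 C:9>3)
P2 drop R (Q beats it: B:5>1 C:9>7)
P1→{B,C} P2→{Q,S}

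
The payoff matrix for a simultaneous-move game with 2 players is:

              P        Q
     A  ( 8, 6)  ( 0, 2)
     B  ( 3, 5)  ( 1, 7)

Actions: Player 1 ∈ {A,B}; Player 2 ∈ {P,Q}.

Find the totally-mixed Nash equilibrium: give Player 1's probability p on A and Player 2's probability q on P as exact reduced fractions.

(p,q) = (1/3, 1/6)

P1 indiff ⇒ q·8+(1-q)·0 = q·3+(1-q)·1 ⇒ q(5) = (1-q)(1) ⇒ q = 1/6
P2 indiff ⇒ p·6+(1-p)·5 = p·2+(1-p)·7 ⇒ p(4) = (1-p)(2) ⇒ p = 1/3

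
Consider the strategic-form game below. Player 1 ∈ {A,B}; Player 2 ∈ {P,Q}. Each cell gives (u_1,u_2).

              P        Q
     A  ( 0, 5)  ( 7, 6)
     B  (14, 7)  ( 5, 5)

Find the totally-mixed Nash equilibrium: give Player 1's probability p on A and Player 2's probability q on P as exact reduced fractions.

P1 indiff ⇒ q·0+(1-q)·7 = q·14+(1-q)·5 ⇒ q(-14) = (1-q)(-2) ⇒ q = 1/8
P2 indiff ⇒ p·5+(1-p)·7 = p·6+(1-p)·5 ⇒ p(-1) = (1-p)(-2) ⇒ p = 2/3

p=2/3, q=1/8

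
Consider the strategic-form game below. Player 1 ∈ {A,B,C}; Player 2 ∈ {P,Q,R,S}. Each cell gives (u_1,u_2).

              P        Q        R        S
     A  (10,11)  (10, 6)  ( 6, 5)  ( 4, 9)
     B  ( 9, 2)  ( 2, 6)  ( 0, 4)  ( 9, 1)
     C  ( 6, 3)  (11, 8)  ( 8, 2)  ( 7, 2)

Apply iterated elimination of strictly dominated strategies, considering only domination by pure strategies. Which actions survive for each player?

P2 drop R (Q beats it: A:6>5 B:6>4 C:8>2)
P2 drop S (P beats it: A:11>9 B:2>1 C:3>2)
P1 drop B (A beats it: P:10>9 Q:10>2)
P1→{A,C} P2→{P,Q}

Remaining: P1:{A,C} P2:{P,Q}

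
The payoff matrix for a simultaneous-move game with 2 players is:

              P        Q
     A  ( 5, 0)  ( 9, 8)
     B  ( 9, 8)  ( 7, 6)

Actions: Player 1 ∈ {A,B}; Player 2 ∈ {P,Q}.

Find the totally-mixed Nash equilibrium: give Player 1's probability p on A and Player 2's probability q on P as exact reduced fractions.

P1 indiff ⇒ q·5+(1-q)·9 = q·9+(1-q)·7 ⇒ q(-4) = (1-q)(-2) ⇒ q = 1/3
P2 indiff ⇒ p·0+(1-p)·8 = p·8+(1-p)·6 ⇒ p(-8) = (1-p)(-2) ⇒ p = 1/5

(p,q) = (1/5, 1/3)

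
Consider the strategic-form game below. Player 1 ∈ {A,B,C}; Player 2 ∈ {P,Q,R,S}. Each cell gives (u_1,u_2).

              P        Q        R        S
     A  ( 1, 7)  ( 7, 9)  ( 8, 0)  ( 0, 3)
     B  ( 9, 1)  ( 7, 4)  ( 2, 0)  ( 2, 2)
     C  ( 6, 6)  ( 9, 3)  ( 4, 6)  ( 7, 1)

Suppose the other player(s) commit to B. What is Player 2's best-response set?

P2 best: {Q}

u_2(P vs B) = 1
u_2(Q vs B) = 4
u_2(R vs B) = 0
u_2(S vs B) = 2
max payoff 4 at {Q}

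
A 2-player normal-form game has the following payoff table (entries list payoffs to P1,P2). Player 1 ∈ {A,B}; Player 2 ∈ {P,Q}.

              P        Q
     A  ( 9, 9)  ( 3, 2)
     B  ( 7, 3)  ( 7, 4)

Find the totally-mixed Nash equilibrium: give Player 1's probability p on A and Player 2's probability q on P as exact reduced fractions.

p=1/8, q=2/3

P1 indiff ⇒ q·9+(1-q)·3 = q·7+(1-q)·7 ⇒ q(2) = (1-q)(4) ⇒ q = 2/3
P2 indiff ⇒ p·9+(1-p)·3 = p·2+(1-p)·4 ⇒ p(7) = (1-p)(1) ⇒ p = 1/8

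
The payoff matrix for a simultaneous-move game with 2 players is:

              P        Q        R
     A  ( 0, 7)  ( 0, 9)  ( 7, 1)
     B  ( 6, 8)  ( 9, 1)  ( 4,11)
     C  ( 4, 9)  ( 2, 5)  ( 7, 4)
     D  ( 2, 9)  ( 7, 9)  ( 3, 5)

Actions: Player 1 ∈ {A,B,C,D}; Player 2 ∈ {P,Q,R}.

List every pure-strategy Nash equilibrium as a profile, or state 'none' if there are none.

No pure NE.

(A,P): not NE [P1→B gives 6>0; P2→Q gives 9>7]
(A,Q): not NE [P1→B gives 9>0]
(A,R): not NE [P2→Q gives 9>1]
(B,P): not NE [P2→R gives 11>8]
(B,Q): not NE [P2→R gives 11>1]
(B,R): not NE [P1→C gives 7>4]
(C,P): not NE [P1→B gives 6>4]
(C,Q): not NE [P1→B gives 9>2; P2→P gives 9>5]
(C,R): not NE [P2→P gives 9>4]
(D,P): not NE [P1→B gives 6>2]
(D,Q): not NE [P1→B gives 9>7]
(D,R): not NE [P1→C gives 7>3; P2→Q gives 9>5]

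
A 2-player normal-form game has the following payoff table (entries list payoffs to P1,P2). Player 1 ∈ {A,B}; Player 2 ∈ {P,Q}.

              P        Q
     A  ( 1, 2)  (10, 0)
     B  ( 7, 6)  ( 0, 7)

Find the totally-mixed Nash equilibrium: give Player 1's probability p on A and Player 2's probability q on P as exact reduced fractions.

P1 indiff ⇒ q·1+(1-q)·10 = q·7+(1-q)·0 ⇒ q(-6) = (1-q)(-10) ⇒ q = 5/8
P2 indiff ⇒ p·2+(1-p)·6 = p·0+(1-p)·7 ⇒ p(2) = (1-p)(1) ⇒ p = 1/3

P1 mixes 1/3 on A; P2 mixes 5/8 on P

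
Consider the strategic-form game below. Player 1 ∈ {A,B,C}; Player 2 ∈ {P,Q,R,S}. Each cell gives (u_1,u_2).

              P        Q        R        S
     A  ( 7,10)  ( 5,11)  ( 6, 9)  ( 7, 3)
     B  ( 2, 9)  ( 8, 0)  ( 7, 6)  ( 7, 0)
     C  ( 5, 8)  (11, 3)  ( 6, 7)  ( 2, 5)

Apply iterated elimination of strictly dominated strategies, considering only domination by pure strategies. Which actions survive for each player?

P2 drop R (P beats it: A:10>9 B:9>6 C:8>7)
P2 drop S (P beats it: A:10>3 B:9>0 C:8>5)
P1 drop B (C beats it: P:5>2 Q:11>8)
P1→{A,C} P2→{P,Q}

Remaining: P1:{A,C} P2:{P,Q}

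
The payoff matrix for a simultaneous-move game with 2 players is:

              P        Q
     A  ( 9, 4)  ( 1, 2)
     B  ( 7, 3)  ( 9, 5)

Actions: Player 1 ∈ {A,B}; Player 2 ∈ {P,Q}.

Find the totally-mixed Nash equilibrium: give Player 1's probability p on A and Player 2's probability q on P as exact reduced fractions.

P1 indiff ⇒ q·9+(1-q)·1 = q·7+(1-q)·9 ⇒ q(2) = (1-q)(8) ⇒ q = 4/5
P2 indiff ⇒ p·4+(1-p)·3 = p·2+(1-p)·5 ⇒ p(2) = (1-p)(2) ⇒ p = 1/2

p=1/2, q=4/5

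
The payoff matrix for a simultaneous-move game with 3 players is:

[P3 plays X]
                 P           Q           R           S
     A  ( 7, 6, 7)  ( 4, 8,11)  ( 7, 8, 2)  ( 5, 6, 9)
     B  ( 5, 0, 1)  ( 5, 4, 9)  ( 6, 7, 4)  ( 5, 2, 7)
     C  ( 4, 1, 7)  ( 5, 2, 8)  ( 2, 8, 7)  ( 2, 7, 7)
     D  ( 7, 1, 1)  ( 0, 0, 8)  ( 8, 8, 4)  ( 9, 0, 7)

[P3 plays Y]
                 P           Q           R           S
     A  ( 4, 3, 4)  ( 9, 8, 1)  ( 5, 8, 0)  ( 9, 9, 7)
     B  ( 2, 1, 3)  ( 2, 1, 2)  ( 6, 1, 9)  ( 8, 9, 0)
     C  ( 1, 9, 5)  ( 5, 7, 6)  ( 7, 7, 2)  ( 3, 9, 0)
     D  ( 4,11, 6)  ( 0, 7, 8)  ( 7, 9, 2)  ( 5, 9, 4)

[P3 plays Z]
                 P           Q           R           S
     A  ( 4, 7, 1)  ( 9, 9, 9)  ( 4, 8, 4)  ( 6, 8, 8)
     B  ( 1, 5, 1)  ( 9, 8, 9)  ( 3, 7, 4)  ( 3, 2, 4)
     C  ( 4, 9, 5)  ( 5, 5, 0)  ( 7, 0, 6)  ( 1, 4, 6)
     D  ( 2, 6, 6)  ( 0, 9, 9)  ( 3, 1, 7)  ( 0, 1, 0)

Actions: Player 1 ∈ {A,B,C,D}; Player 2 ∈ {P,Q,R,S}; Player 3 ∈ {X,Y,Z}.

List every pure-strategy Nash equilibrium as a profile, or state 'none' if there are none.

(A,P,X): not NE [P2→R gives 8>6]
(A,P,Y): not NE [P2→S gives 9>3; P3→X gives 7>4]
(A,P,Z): not NE [P2→Q gives 9>7; P3→X gives 7>1]
(A,Q,X): not NE [P1→C gives 5>4]
(A,Q,Y): not NE [P2→S gives 9>8; P3→X gives 11>1]
(A,Q,Z): not NE [P3→X gives 11>9]
(A,R,X): not NE [P1→D gives 8>7; P3→Z gives 4>2]
(A,R,Y): not NE [P1→D gives 7>5; P2→S gives 9>8; P3→Z gives 4>0]
(A,R,Z): not NE [P1→C gives 7>4; P2→Q gives 9>8]
(A,S,X): not NE [P1→D gives 9>5; P2→R gives 8>6]
(A,S,Y): not NE [P3→X gives 9>7]
(A,S,Z): not NE [P2→Q gives 9>8; P3→X gives 9>8]
(B,P,X): not NE [P1→D gives 7>5; P2→R gives 7>0; P3→Y gives 3>1]
(B,P,Y): not NE [P1→D gives 4>2; P2→S gives 9>1]
(B,P,Z): not NE [P1→C gives 4>1; P2→Q gives 8>5; P3→Y gives 3>1]
(B,Q,X): not NE [P2→R gives 7>4]
(B,Q,Y): not NE [P1→A gives 9>2; P2→S gives 9>1; P3→Z gives 9>2]
(B,Q,Z): NE
(B,R,X): not NE [P1→D gives 8>6; P3→Y gives 9>4]
(B,R,Y): not NE [P1→D gives 7>6; P2→S gives 9>1]
(B,R,Z): not NE [P1→C gives 7>3; P2→Q gives 8>7; P3→Y gives 9>4]
(B,S,X): not NE [P1→D gives 9>5; P2→R gives 7>2]
(B,S,Y): not NE [P1→A gives 9>8; P3→X gives 7>0]
(B,S,Z): not NE [P1→A gives 6>3; P2→Q gives 8>2; P3→X gives 7>4]
(C,P,X): not NE [P1→D gives 7>4; P2→R gives 8>1]
(C,P,Y): not NE [P1→D gives 4>1; P3→X gives 7>5]
(C,P,Z): not NE [P3→X gives 7>5]
(C,Q,X): not NE [P2→R gives 8>2]
(C,Q,Y): not NE [P1→A gives 9>5; P2→S gives 9>7; P3→X gives 8>6]
(C,Q,Z): not NE [P1→B gives 9>5; P2→P gives 9>5; P3→X gives 8>0]
(C,R,X): not NE [P1→D gives 8>2]
(C,R,Y): not NE [P2→S gives 9>7; P3→X gives 7>2]
(C,R,Z): not NE [P2→P gives 9>0; P3→X gives 7>6]
(C,S,X): not NE [P1→D gives 9>2; P2→R gives 8>7]
(C,S,Y): not NE [P1→A gives 9>3; P3→X gives 7>0]
(C,S,Z): not NE [P1→A gives 6>1; P2→P gives 9>4; P3→X gives 7>6]
(D,P,X): not NE [P2→R gives 8>1; P3→Z gives 6>1]
(D,P,Y): NE
(D,P,Z): not NE [P1→C gives 4>2; P2→Q gives 9>6]
(D,Q,X): not NE [P1→C gives 5>0; P2→R gives 8>0; P3→Z gives 9>8]
(D,Q,Y): not NE [P1→A gives 9>0; P2→P gives 11>7; P3→Z gives 9>8]
(D,Q,Z): not NE [P1→B gives 9>0]
(D,R,X): not NE [P3→Z gives 7>4]
(D,R,Y): not NE [P2→P gives 11>9; P3→Z gives 7>2]
(D,R,Z): not NE [P1→C gives 7>3; P2→Q gives 9>1]
(D,S,X): not NE [P2→R gives 8>0]
(D,S,Y): not NE [P1→A gives 9>5; P2→P gives 11>9; P3→X gives 7>4]
(D,S,Z): not NE [P1→A gives 6>0; P2→Q gives 9>1; P3→X gives 7>0]

PSNE = {(B,Q,Z), (D,P,Y)}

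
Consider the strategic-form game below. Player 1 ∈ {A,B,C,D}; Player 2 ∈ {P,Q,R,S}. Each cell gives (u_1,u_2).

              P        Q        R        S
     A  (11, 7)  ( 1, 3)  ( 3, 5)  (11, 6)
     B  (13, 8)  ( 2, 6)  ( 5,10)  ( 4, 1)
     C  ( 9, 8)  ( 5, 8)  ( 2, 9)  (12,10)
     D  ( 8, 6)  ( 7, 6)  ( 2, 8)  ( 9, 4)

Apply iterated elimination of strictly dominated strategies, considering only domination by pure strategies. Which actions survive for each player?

IESDS → P1:{A,B,C} P2:{P,R,S}

P2 drop Q (R beats it: A:5>3 B:10>6 C:9>8 D:8>6)
P1 drop D (A beats it: P:11>8 R:3>2 S:11>9)
P1→{A,B,C} P2→{P,R,S}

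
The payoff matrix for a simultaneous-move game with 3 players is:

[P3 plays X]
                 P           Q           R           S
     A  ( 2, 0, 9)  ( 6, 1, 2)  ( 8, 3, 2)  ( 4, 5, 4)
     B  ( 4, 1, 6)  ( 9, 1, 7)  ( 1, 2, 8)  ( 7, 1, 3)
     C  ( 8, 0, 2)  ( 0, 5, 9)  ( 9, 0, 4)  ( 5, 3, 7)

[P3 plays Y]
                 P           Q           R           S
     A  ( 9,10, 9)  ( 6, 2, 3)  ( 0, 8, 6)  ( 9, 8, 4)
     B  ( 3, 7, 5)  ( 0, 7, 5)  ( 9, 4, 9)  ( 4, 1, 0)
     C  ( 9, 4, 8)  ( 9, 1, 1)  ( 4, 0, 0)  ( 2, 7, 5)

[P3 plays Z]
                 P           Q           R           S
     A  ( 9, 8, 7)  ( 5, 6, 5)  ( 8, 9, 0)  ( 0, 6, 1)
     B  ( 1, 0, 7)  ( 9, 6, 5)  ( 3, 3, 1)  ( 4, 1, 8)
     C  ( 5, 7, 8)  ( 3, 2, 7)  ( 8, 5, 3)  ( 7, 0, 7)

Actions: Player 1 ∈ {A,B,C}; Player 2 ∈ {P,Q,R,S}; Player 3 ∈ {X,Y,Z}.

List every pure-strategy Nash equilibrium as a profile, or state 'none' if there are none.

Nash profiles: (A,P,Y)

(A,P,X): not NE [P1→C gives 8>2; P2→S gives 5>0]
(A,P,Y): NE
(A,P,Z): not NE [P2→R gives 9>8; P3→Y gives 9>7]
(A,Q,X): not NE [P1→B gives 9>6; P2→S gives 5>1; P3→Z gives 5>2]
(A,Q,Y): not NE [P1→C gives 9>6; P2→P gives 10>2; P3→Z gives 5>3]
(A,Q,Z): not NE [P1→B gives 9>5; P2→R gives 9>6]
(A,R,X): not NE [P1→C gives 9>8; P2→S gives 5>3; P3→Y gives 6>2]
(A,R,Y): not NE [P1→B gives 9>0; P2→P gives 10>8]
(A,R,Z): not NE [P3→Y gives 6>0]
(A,S,X): not NE [P1→B gives 7>4]
(A,S,Y): not NE [P2→P gives 10>8]
(A,S,Z): not NE [P1→C gives 7>0; P2→R gives 9>6; P3→Y gives 4>1]
(B,P,X): not NE [P1→C gives 8>4; P2→R gives 2>1; P3→Z gives 7>6]
(B,P,Y): not NE [P1→C gives 9>3; P3→Z gives 7>5]
(B,P,Z): not NE [P1→A gives 9>1; P2→Q gives 6>0]
(B,Q,X): not NE [P2→R gives 2>1]
(B,Q,Y): not NE [P1→C gives 9>0; P3→X gives 7>5]
(B,Q,Z): not NE [P3→X gives 7>5]
(B,R,X): not NE [P1→C gives 9>1; P3→Y gives 9>8]
(B,R,Y): not NE [P2→Q gives 7>4]
(B,R,Z): not NE [P1→C gives 8>3; P2→Q gives 6>3; P3→Y gives 9>1]
(B,S,X): not NE [P2→R gives 2>1; P3→Z gives 8>3]
(B,S,Y): not NE [P1→A gives 9>4; P2→Q gives 7>1; P3→Z gives 8>0]
(B,S,Z): not NE [P1→C gives 7>4; P2→Q gives 6>1]
(C,P,X): not NE [P2→Q gives 5>0; P3→Z gives 8>2]
(C,P,Y): not NE [P2→S gives 7>4]
(C,P,Z): not NE [P1→A gives 9>5]
(C,Q,X): not NE [P1→B gives 9>0]
(C,Q,Y): not NE [P2→S gives 7>1; P3→X gives 9>1]
(C,Q,Z): not NE [P1→B gives 9>3; P2→P gives 7>2; P3→X gives 9>7]
(C,R,X): not NE [P2→Q gives 5>0]
(C,R,Y): not NE [P1→B gives 9>4; P2→S gives 7>0; P3→X gives 4>0]
(C,R,Z): not NE [P2→P gives 7>5; P3→X gives 4>3]
(C,S,X): not NE [P1→B gives 7>5; P2→Q gives 5>3]
(C,S,Y): not NE [P1→A gives 9>2; P3→Z gives 7>5]
(C,S,Z): not NE [P2→P gives 7>0]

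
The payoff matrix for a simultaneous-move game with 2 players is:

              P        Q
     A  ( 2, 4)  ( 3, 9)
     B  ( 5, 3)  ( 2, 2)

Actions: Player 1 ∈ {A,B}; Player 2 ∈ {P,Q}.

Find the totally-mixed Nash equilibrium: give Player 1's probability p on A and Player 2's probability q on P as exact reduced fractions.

(p,q) = (1/6, 1/4)

P1 indiff ⇒ q·2+(1-q)·3 = q·5+(1-q)·2 ⇒ q(-3) = (1-q)(-1) ⇒ q = 1/4
P2 indiff ⇒ p·4+(1-p)·3 = p·9+(1-p)·2 ⇒ p(-5) = (1-p)(-1) ⇒ p = 1/6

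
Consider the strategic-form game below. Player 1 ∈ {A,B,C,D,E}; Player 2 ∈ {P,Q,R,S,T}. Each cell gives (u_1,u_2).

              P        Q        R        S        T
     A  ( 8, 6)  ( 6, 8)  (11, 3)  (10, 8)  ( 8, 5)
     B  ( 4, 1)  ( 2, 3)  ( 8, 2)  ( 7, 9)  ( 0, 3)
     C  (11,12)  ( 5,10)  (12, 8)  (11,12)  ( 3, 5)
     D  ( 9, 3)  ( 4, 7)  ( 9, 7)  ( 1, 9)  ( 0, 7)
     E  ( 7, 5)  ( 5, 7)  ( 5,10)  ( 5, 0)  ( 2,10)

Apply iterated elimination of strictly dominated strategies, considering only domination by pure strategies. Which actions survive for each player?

P1 drop B (A beats it: P:8>4 Q:6>2 R:11>8 S:10>7 T:8>0)
P1 drop D (C beats it: P:11>9 Q:5>4 R:12>9 S:11>1 T:3>0)
P1 drop E (A beats it: P:8>7 Q:6>5 R:11>5 S:10>5 T:8>2)
P2 drop R (P beats it: A:6>3 C:12>8)
P2 drop T (P beats it: A:6>5 C:12>5)
P1→{A,C} P2→{P,Q,S}

Remaining: P1:{A,C} P2:{P,Q,S}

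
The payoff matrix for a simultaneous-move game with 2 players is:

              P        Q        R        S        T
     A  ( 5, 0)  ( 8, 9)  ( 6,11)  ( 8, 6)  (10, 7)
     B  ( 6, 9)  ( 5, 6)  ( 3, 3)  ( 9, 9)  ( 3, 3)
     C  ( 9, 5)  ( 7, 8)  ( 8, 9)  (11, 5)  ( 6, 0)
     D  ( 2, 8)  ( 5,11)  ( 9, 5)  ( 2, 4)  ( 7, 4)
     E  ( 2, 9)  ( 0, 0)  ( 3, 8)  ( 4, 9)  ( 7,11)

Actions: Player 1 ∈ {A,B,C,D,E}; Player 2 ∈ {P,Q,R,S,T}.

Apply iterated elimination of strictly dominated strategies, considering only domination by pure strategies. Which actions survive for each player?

P1 drop B (C beats it: P:9>6 Q:7>5 R:8>3 S:11>9 T:6>3)
P1 drop E (A beats it: P:5>2 Q:8>0 R:6>3 S:8>4 T:10>7)
P2 drop P (Q beats it: A:9>0 C:8>5 D:11>8)
P2 drop S (Q beats it: A:9>6 C:8>5 D:11>4)
P2 drop T (Q beats it: A:9>7 C:8>0 D:11>4)
P1→{A,C,D} P2→{Q,R}

Survivors P1:{A,C,D} P2:{Q,R}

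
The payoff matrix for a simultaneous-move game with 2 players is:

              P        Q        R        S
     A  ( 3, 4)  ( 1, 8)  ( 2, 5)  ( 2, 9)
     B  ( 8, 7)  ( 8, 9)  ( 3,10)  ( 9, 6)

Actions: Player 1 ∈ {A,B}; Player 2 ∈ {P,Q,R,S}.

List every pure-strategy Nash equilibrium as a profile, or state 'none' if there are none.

(A,P): not NE [P1→B gives 8>3; P2→S gives 9>4]
(A,Q): not NE [P1→B gives 8>1; P2→S gives 9>8]
(A,R): not NE [P1→B gives 3>2; P2→S gives 9>5]
(A,S): not NE [P1→B gives 9>2]
(B,P): not NE [P2→R gives 10>7]
(B,Q): not NE [P2→R gives 10>9]
(B,R): NE
(B,S): not NE [P2→R gives 10>6]

PSNE = {(B,R)}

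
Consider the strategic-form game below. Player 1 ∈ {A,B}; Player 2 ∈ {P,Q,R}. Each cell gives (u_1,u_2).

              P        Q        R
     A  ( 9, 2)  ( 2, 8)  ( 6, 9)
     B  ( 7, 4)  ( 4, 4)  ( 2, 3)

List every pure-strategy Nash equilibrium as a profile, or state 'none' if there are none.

(A,P): not NE [P2→R gives 9>2]
(A,Q): not NE [P1→B gives 4>2; P2→R gives 9>8]
(A,R): NE
(B,P): not NE [P1→A gives 9>7]
(B,Q): NE
(B,R): not NE [P1→A gives 6>2; P2→Q gives 4>3]

NE set: (A,R), (B,Q)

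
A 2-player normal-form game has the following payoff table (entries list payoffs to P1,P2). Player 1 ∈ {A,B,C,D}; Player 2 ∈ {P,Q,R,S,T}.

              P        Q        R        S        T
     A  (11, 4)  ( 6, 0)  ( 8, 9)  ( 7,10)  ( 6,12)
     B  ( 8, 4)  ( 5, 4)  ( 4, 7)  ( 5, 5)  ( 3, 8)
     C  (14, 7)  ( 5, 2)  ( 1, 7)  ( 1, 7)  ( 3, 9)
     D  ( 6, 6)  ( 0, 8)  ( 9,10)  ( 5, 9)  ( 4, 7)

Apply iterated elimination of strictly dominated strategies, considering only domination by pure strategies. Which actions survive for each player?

P1 drop B (A beats it: P:11>8 Q:6>5 R:8>4 S:7>5 T:6>3)
P2 drop P (T beats it: A:12>4 C:9>7 D:7>6)
P1 drop C (A beats it: Q:6>5 R:8>1 S:7>1 T:6>3)
P2 drop Q (R beats it: A:9>0 D:10>8)
P1→{A,D} P2→{R,S,T}

Survivors P1:{A,D} P2:{R,S,T}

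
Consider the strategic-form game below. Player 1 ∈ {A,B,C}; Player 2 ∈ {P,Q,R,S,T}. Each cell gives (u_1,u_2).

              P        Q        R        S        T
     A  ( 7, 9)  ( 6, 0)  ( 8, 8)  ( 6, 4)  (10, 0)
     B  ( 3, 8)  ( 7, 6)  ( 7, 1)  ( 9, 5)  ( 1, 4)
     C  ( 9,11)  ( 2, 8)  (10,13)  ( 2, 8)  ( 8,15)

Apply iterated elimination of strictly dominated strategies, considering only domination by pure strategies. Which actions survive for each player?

P2 drop Q (P beats it: A:9>0 B:8>6 C:11>8)
P2 drop S (P beats it: A:9>4 B:8>5 C:11>8)
P1 drop B (A beats it: P:7>3 R:8>7 T:10>1)
P1→{A,C} P2→{P,R,T}

Remaining: P1:{A,C} P2:{P,R,T}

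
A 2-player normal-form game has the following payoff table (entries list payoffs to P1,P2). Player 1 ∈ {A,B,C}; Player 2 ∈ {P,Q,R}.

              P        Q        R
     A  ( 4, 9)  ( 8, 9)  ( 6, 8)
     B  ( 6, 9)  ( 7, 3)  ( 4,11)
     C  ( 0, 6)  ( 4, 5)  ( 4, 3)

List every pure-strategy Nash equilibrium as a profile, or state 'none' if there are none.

(A,P): not NE [P1→B gives 6>4]
(A,Q): NE
(A,R): not NE [P2→Q gives 9>8]
(B,P): not NE [P2→R gives 11>9]
(B,Q): not NE [P1→A gives 8>7; P2→R gives 11>3]
(B,R): not NE [P1→A gives 6>4]
(C,P): not NE [P1→B gives 6>0]
(C,Q): not NE [P1→A gives 8>4; P2→P gives 6>5]
(C,R): not NE [P1→A gives 6>4; P2→P gives 6>3]

NE set: (A,Q)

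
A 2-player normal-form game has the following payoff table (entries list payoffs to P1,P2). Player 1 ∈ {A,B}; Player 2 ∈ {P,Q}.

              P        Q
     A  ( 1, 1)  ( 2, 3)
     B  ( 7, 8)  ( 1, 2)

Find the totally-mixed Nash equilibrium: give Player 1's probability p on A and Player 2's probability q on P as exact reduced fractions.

(p,q) = (3/4, 1/7)

P1 indiff ⇒ q·1+(1-q)·2 = q·7+(1-q)·1 ⇒ q(-6) = (1-q)(-1) ⇒ q = 1/7
P2 indiff ⇒ p·1+(1-p)·8 = p·3+(1-p)·2 ⇒ p(-2) = (1-p)(-6) ⇒ p = 3/4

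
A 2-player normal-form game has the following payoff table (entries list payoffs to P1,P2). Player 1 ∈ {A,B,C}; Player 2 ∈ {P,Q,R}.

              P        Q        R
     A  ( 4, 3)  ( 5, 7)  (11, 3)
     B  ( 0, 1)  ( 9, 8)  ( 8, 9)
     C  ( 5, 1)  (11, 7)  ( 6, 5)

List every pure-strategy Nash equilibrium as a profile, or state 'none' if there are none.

NE set: (C,Q)

(A,P): not NE [P1→C gives 5>4; P2→Q gives 7>3]
(A,Q): not NE [P1→C gives 11>5]
(A,R): not NE [P2→Q gives 7>3]
(B,P): not NE [P1→C gives 5>0; P2→R gives 9>1]
(B,Q): not NE [P1→C gives 11>9; P2→R gives 9>8]
(B,R): not NE [P1→A gives 11>8]
(C,P): not NE [P2→Q gives 7>1]
(C,Q): NE
(C,R): not NE [P1→A gives 11>6; P2→Q gives 7>5]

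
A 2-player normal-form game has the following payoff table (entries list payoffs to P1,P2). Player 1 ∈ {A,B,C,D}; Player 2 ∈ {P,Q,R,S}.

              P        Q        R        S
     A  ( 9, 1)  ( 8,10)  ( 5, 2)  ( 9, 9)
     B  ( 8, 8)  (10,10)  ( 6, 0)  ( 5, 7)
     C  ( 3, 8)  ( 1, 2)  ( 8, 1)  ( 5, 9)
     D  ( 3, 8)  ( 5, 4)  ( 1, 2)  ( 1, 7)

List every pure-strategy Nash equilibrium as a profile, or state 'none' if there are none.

(A,P): not NE [P2→Q gives 10>1]
(A,Q): not NE [P1→B gives 10>8]
(A,R): not NE [P1→C gives 8>5; P2→Q gives 10>2]
(A,S): not NE [P2→Q gives 10>9]
(B,P): not NE [P1→A gives 9>8; P2→Q gives 10>8]
(B,Q): NE
(B,R): not NE [P1→C gives 8>6; P2→Q gives 10>0]
(B,S): not NE [P1→A gives 9>5; P2→Q gives 10>7]
(C,P): not NE [P1→A gives 9>3; P2→S gives 9>8]
(C,Q): not NE [P1→B gives 10>1; P2→S gives 9>2]
(C,R): not NE [P2→S gives 9>1]
(C,S): not NE [P1→A gives 9>5]
(D,P): not NE [P1→A gives 9>3]
(D,Q): not NE [P1→B gives 10>5; P2→P gives 8>4]
(D,R): not NE [P1→C gives 8>1; P2→P gives 8>2]
(D,S): not NE [P1→A gives 9>1; P2→P gives 8>7]

NE set: (B,Q)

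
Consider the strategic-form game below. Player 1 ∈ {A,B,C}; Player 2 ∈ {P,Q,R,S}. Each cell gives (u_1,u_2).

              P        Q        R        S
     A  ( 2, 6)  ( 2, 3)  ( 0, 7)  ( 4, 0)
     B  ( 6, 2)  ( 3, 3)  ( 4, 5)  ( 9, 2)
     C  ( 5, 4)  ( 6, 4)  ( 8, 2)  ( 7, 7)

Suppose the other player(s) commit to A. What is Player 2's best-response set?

P2 best: {R}

u_2(P vs A) = 6
u_2(Q vs A) = 3
u_2(R vs A) = 7
u_2(S vs A) = 0
max payoff 7 at {R}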